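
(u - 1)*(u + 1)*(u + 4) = u^3 + 4*u^2 - u - 4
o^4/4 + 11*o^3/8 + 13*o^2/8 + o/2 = o*(o/4 + 1)*(o + 1/2)*(o + 1)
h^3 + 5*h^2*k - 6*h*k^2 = h*(h - k)*(h + 6*k)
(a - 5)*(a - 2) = a^2 - 7*a + 10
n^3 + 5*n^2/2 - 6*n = n*(n - 3/2)*(n + 4)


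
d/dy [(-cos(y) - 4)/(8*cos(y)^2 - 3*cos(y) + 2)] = (8*sin(y)^2 - 64*cos(y) + 6)*sin(y)/(8*cos(y)^2 - 3*cos(y) + 2)^2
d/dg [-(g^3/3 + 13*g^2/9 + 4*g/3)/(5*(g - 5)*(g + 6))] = (-3*g^4 - 6*g^3 + 269*g^2 + 780*g + 360)/(45*(g^4 + 2*g^3 - 59*g^2 - 60*g + 900))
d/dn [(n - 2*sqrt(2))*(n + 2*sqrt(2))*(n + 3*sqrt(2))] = 3*n^2 + 6*sqrt(2)*n - 8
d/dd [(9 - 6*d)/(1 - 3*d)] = 21/(3*d - 1)^2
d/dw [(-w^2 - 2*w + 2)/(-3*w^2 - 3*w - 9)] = (-w^2 + 10*w + 8)/(3*(w^4 + 2*w^3 + 7*w^2 + 6*w + 9))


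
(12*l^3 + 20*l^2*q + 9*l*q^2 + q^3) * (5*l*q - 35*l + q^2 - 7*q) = 60*l^4*q - 420*l^4 + 112*l^3*q^2 - 784*l^3*q + 65*l^2*q^3 - 455*l^2*q^2 + 14*l*q^4 - 98*l*q^3 + q^5 - 7*q^4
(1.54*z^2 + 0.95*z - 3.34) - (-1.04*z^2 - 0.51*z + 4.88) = 2.58*z^2 + 1.46*z - 8.22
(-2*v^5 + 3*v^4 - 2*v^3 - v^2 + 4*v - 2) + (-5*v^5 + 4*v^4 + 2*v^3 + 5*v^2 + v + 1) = -7*v^5 + 7*v^4 + 4*v^2 + 5*v - 1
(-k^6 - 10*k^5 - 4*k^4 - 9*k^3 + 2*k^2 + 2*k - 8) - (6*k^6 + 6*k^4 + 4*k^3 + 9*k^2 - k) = -7*k^6 - 10*k^5 - 10*k^4 - 13*k^3 - 7*k^2 + 3*k - 8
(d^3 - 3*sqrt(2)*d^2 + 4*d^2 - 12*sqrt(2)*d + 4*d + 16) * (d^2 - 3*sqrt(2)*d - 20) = d^5 - 6*sqrt(2)*d^4 + 4*d^4 - 24*sqrt(2)*d^3 + 2*d^3 + 8*d^2 + 48*sqrt(2)*d^2 - 80*d + 192*sqrt(2)*d - 320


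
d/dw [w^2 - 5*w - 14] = 2*w - 5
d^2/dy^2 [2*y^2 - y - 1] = 4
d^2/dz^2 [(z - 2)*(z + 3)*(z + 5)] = 6*z + 12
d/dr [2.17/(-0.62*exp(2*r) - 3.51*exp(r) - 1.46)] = (2.6908*exp(r) + 7.6167)*exp(r)/(0.62*exp(2*r) + 3.51*exp(r) + 1.46)^2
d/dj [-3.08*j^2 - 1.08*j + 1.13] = -6.16*j - 1.08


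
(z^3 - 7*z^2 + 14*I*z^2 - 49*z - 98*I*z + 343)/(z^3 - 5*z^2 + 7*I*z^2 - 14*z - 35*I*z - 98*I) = (z + 7*I)/(z + 2)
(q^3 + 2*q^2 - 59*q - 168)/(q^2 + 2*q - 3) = (q^2 - q - 56)/(q - 1)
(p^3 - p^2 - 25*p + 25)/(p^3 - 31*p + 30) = (p + 5)/(p + 6)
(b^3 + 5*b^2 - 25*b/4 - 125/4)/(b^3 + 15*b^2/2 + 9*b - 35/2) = (4*b^2 - 25)/(2*(2*b^2 + 5*b - 7))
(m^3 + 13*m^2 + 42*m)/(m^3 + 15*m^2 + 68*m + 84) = m/(m + 2)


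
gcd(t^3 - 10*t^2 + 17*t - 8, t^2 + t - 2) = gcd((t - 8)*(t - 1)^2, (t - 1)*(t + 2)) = t - 1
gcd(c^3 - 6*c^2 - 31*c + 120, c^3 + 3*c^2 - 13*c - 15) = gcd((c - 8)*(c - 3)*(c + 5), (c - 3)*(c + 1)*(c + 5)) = c^2 + 2*c - 15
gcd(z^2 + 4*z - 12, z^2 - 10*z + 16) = z - 2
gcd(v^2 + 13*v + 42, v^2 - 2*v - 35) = 1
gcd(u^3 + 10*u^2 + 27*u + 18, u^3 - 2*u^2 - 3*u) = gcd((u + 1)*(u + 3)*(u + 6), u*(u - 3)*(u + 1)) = u + 1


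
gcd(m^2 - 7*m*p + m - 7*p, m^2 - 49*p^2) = -m + 7*p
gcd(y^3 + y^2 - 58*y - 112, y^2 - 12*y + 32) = y - 8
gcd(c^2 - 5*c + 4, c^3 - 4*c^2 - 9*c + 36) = c - 4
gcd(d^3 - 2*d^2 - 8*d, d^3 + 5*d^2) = d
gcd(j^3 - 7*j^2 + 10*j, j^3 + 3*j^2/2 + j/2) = j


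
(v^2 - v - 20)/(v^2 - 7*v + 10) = (v + 4)/(v - 2)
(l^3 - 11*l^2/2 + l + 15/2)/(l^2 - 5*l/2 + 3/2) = (l^2 - 4*l - 5)/(l - 1)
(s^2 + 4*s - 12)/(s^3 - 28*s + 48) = 1/(s - 4)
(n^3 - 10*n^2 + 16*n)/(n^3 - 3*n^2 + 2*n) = (n - 8)/(n - 1)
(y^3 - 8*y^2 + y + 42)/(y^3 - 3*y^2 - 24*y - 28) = (y - 3)/(y + 2)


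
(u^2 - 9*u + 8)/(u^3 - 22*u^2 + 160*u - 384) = (u - 1)/(u^2 - 14*u + 48)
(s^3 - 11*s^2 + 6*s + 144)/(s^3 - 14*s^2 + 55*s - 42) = (s^2 - 5*s - 24)/(s^2 - 8*s + 7)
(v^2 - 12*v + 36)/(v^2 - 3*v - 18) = (v - 6)/(v + 3)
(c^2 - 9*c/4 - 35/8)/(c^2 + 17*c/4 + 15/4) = (c - 7/2)/(c + 3)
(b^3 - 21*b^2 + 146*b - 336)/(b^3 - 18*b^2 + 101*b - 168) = (b - 6)/(b - 3)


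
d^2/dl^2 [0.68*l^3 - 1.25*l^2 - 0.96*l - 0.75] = 4.08*l - 2.5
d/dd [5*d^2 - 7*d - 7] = 10*d - 7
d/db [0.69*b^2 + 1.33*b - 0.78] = 1.38*b + 1.33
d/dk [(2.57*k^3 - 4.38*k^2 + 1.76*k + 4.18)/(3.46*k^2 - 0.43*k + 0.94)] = (8.8922*k^4 - 2.2102*k^3 + 3.0412*k^2 - 37.16*k + 3.4518)/(11.9716*k^4 - 2.9756*k^3 + 6.6897*k^2 - 0.8084*k + 0.8836)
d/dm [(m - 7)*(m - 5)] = 2*m - 12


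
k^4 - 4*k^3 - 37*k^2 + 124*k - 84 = (k - 7)*(k - 2)*(k - 1)*(k + 6)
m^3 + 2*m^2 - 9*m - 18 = (m - 3)*(m + 2)*(m + 3)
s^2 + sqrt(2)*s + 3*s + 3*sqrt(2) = (s + 3)*(s + sqrt(2))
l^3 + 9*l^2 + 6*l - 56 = (l - 2)*(l + 4)*(l + 7)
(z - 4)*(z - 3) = z^2 - 7*z + 12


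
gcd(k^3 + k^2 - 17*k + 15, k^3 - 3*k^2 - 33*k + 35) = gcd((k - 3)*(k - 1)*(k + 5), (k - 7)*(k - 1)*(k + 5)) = k^2 + 4*k - 5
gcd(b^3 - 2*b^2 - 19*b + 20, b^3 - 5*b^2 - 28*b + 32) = b^2 + 3*b - 4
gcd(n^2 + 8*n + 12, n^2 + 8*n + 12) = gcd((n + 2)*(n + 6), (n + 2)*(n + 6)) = n^2 + 8*n + 12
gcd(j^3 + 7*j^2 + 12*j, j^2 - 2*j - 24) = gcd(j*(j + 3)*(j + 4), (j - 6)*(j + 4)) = j + 4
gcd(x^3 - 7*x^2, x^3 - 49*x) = x^2 - 7*x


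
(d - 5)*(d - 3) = d^2 - 8*d + 15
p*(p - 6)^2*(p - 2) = p^4 - 14*p^3 + 60*p^2 - 72*p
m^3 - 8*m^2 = m^2*(m - 8)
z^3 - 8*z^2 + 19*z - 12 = (z - 4)*(z - 3)*(z - 1)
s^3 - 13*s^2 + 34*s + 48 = (s - 8)*(s - 6)*(s + 1)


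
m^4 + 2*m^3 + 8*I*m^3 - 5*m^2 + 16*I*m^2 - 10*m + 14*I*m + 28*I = (m + 2)*(m - I)*(m + 2*I)*(m + 7*I)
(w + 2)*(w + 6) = w^2 + 8*w + 12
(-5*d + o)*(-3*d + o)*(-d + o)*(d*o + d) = -15*d^4*o - 15*d^4 + 23*d^3*o^2 + 23*d^3*o - 9*d^2*o^3 - 9*d^2*o^2 + d*o^4 + d*o^3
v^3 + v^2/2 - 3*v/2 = v*(v - 1)*(v + 3/2)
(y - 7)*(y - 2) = y^2 - 9*y + 14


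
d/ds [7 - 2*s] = -2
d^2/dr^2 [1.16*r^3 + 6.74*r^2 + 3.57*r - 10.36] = 6.96*r + 13.48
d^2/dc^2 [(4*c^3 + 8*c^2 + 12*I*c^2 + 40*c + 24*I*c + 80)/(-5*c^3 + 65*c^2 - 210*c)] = (c^6*(-120 - 24*I) + c^5*(768 - 144*I) + c^4*(4176 + 4896*I) + c^3*(-16368 - 19200*I) - 101280*c^2 + 262080*c - 282240)/(5*c^9 - 195*c^8 + 3165*c^7 - 27365*c^6 + 132930*c^5 - 343980*c^4 + 370440*c^3)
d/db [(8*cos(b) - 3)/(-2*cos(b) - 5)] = 46*sin(b)/(2*cos(b) + 5)^2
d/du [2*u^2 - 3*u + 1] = 4*u - 3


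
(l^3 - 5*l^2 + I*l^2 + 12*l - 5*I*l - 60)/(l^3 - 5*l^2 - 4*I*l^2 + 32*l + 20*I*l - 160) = (l - 3*I)/(l - 8*I)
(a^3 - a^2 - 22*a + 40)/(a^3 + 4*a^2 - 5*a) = (a^2 - 6*a + 8)/(a*(a - 1))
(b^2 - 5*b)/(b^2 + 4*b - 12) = b*(b - 5)/(b^2 + 4*b - 12)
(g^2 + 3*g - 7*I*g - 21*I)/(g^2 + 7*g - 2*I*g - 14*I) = (g^2 + g*(3 - 7*I) - 21*I)/(g^2 + g*(7 - 2*I) - 14*I)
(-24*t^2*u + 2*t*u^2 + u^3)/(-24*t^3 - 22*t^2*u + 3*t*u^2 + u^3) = u/(t + u)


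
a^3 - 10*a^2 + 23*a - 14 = (a - 7)*(a - 2)*(a - 1)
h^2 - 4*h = h*(h - 4)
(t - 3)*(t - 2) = t^2 - 5*t + 6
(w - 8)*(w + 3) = w^2 - 5*w - 24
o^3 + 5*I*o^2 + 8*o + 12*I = (o - 2*I)*(o + I)*(o + 6*I)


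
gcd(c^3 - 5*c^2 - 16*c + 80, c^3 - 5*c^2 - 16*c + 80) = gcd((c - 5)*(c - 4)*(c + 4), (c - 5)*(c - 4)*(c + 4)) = c^3 - 5*c^2 - 16*c + 80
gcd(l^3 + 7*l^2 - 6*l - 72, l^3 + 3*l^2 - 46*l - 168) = l^2 + 10*l + 24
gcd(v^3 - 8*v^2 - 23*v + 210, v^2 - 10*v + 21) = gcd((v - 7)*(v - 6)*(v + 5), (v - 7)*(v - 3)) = v - 7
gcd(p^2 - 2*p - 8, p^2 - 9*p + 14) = 1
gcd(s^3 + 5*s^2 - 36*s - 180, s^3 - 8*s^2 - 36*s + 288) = s^2 - 36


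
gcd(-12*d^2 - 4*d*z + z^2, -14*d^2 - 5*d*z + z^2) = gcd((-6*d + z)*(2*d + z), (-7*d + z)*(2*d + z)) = 2*d + z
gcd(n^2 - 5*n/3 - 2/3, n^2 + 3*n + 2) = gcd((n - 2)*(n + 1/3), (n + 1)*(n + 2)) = 1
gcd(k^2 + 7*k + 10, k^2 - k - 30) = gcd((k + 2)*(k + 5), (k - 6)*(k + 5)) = k + 5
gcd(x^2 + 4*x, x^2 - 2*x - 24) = x + 4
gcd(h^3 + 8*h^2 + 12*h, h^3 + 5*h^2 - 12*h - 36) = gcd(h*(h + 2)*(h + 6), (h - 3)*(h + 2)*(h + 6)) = h^2 + 8*h + 12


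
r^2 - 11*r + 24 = (r - 8)*(r - 3)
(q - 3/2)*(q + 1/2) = q^2 - q - 3/4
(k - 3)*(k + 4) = k^2 + k - 12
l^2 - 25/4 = (l - 5/2)*(l + 5/2)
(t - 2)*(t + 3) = t^2 + t - 6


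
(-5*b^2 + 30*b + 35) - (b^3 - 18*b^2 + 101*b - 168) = -b^3 + 13*b^2 - 71*b + 203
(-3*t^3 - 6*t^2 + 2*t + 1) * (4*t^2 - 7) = -12*t^5 - 24*t^4 + 29*t^3 + 46*t^2 - 14*t - 7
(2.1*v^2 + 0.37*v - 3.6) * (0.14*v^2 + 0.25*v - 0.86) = 0.294*v^4 + 0.5768*v^3 - 2.2175*v^2 - 1.2182*v + 3.096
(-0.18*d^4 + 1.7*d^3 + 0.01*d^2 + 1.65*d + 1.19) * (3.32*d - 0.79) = -0.5976*d^5 + 5.7862*d^4 - 1.3098*d^3 + 5.4701*d^2 + 2.6473*d - 0.9401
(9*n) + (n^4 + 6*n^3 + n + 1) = n^4 + 6*n^3 + 10*n + 1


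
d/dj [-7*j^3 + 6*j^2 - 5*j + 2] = -21*j^2 + 12*j - 5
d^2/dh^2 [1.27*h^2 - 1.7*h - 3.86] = 2.54000000000000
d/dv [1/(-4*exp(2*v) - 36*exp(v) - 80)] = (2*exp(v) + 9)*exp(v)/(4*(exp(2*v) + 9*exp(v) + 20)^2)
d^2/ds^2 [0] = 0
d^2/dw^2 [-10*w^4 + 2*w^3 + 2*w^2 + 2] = -120*w^2 + 12*w + 4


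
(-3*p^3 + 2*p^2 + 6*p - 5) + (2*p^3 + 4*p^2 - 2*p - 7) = -p^3 + 6*p^2 + 4*p - 12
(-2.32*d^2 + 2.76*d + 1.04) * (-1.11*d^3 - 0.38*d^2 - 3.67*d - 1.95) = 2.5752*d^5 - 2.182*d^4 + 6.3112*d^3 - 6.0004*d^2 - 9.1988*d - 2.028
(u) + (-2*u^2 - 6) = -2*u^2 + u - 6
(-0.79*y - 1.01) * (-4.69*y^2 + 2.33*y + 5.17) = 3.7051*y^3 + 2.8962*y^2 - 6.4376*y - 5.2217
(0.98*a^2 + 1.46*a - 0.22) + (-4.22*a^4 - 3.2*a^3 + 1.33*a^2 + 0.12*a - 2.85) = -4.22*a^4 - 3.2*a^3 + 2.31*a^2 + 1.58*a - 3.07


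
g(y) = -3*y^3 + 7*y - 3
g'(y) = 7 - 9*y^2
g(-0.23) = -4.57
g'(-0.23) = 6.52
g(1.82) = -8.35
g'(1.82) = -22.81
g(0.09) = -2.37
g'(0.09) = 6.93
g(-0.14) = -3.97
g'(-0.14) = 6.82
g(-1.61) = -1.75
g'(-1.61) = -16.33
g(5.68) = -512.99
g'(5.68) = -283.36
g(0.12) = -2.17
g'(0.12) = 6.87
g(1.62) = -4.41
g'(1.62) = -16.62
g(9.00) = -2127.00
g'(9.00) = -722.00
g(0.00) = -3.00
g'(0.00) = 7.00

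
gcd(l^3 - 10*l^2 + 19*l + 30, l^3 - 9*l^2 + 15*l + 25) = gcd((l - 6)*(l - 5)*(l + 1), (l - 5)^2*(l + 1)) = l^2 - 4*l - 5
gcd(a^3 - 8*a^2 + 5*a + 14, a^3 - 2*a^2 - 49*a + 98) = a^2 - 9*a + 14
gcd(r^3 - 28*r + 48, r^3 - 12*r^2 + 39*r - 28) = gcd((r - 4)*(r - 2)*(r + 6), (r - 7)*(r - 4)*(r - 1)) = r - 4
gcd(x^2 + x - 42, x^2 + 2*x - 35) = x + 7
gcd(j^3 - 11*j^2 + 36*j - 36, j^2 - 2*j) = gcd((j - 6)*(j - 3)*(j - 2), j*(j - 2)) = j - 2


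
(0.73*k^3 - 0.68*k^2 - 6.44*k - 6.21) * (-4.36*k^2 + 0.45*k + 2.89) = -3.1828*k^5 + 3.2933*k^4 + 29.8821*k^3 + 22.2124*k^2 - 21.4061*k - 17.9469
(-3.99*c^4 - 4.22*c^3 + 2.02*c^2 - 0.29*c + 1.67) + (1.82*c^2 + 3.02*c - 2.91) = -3.99*c^4 - 4.22*c^3 + 3.84*c^2 + 2.73*c - 1.24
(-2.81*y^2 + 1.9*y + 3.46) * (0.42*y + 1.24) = -1.1802*y^3 - 2.6864*y^2 + 3.8092*y + 4.2904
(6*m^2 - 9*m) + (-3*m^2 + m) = 3*m^2 - 8*m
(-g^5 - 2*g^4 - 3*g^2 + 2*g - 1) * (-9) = 9*g^5 + 18*g^4 + 27*g^2 - 18*g + 9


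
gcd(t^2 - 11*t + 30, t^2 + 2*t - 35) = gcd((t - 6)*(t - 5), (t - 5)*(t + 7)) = t - 5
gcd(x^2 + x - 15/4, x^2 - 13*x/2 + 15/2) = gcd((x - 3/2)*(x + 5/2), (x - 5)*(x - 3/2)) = x - 3/2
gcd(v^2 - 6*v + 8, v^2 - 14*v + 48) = 1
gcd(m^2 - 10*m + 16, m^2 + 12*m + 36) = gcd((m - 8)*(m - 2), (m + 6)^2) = 1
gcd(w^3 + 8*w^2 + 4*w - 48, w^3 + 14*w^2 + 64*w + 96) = w^2 + 10*w + 24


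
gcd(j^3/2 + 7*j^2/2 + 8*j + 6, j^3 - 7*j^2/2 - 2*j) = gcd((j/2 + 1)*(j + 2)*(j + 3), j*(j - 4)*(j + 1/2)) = 1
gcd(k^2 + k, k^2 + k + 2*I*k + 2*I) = k + 1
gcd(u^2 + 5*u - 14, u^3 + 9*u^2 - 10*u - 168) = u + 7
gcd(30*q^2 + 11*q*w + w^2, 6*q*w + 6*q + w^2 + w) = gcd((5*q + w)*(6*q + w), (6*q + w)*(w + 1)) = 6*q + w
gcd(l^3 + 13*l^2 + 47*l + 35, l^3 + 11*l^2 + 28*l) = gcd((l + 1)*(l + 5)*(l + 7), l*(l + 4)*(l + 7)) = l + 7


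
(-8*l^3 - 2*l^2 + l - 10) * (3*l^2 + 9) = -24*l^5 - 6*l^4 - 69*l^3 - 48*l^2 + 9*l - 90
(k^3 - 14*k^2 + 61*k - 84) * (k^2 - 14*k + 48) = k^5 - 28*k^4 + 305*k^3 - 1610*k^2 + 4104*k - 4032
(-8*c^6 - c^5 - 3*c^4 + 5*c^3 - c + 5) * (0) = 0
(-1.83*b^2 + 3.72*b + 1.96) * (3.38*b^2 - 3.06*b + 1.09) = -6.1854*b^4 + 18.1734*b^3 - 6.7531*b^2 - 1.9428*b + 2.1364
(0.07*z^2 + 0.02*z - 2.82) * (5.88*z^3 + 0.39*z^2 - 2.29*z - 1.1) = 0.4116*z^5 + 0.1449*z^4 - 16.7341*z^3 - 1.2226*z^2 + 6.4358*z + 3.102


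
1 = 1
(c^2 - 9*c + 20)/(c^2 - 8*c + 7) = (c^2 - 9*c + 20)/(c^2 - 8*c + 7)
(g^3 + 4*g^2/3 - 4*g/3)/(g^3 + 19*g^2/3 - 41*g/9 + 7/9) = 3*g*(3*g^2 + 4*g - 4)/(9*g^3 + 57*g^2 - 41*g + 7)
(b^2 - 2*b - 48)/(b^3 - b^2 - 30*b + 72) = (b - 8)/(b^2 - 7*b + 12)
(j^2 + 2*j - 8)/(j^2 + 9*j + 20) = (j - 2)/(j + 5)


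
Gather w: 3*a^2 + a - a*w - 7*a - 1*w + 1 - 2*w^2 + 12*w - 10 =3*a^2 - 6*a - 2*w^2 + w*(11 - a) - 9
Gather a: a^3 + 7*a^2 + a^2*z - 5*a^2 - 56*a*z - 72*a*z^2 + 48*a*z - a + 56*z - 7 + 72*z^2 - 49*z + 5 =a^3 + a^2*(z + 2) + a*(-72*z^2 - 8*z - 1) + 72*z^2 + 7*z - 2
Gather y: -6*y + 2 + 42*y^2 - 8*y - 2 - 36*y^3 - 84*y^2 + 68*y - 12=-36*y^3 - 42*y^2 + 54*y - 12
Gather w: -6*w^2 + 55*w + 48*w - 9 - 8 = -6*w^2 + 103*w - 17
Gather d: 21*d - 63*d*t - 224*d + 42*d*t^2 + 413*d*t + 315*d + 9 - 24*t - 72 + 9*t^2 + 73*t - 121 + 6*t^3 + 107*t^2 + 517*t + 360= d*(42*t^2 + 350*t + 112) + 6*t^3 + 116*t^2 + 566*t + 176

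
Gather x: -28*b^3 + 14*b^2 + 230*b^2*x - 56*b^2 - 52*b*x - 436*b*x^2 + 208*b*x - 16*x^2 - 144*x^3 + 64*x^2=-28*b^3 - 42*b^2 - 144*x^3 + x^2*(48 - 436*b) + x*(230*b^2 + 156*b)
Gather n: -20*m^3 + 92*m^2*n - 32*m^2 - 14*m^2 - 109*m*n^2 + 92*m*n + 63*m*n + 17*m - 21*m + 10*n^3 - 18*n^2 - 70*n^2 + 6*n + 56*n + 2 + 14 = -20*m^3 - 46*m^2 - 4*m + 10*n^3 + n^2*(-109*m - 88) + n*(92*m^2 + 155*m + 62) + 16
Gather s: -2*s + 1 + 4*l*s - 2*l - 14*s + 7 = -2*l + s*(4*l - 16) + 8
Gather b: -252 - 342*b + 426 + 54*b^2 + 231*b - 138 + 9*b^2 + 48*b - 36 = 63*b^2 - 63*b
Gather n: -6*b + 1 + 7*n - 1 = -6*b + 7*n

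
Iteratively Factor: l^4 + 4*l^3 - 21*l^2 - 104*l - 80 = (l + 1)*(l^3 + 3*l^2 - 24*l - 80) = (l - 5)*(l + 1)*(l^2 + 8*l + 16) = (l - 5)*(l + 1)*(l + 4)*(l + 4)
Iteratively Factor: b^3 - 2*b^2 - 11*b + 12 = (b + 3)*(b^2 - 5*b + 4) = (b - 4)*(b + 3)*(b - 1)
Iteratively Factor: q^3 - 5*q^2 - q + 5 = (q - 1)*(q^2 - 4*q - 5) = (q - 5)*(q - 1)*(q + 1)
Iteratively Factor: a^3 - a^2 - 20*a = (a)*(a^2 - a - 20) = a*(a + 4)*(a - 5)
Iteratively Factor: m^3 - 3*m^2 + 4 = (m + 1)*(m^2 - 4*m + 4) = (m - 2)*(m + 1)*(m - 2)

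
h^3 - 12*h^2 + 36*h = h*(h - 6)^2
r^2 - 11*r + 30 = (r - 6)*(r - 5)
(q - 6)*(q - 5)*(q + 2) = q^3 - 9*q^2 + 8*q + 60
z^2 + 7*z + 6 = (z + 1)*(z + 6)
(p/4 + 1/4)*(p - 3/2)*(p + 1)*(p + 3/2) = p^4/4 + p^3/2 - 5*p^2/16 - 9*p/8 - 9/16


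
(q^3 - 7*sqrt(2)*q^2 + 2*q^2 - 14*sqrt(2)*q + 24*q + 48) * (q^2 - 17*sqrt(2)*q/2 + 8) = q^5 - 31*sqrt(2)*q^4/2 + 2*q^4 - 31*sqrt(2)*q^3 + 151*q^3 - 260*sqrt(2)*q^2 + 302*q^2 - 520*sqrt(2)*q + 192*q + 384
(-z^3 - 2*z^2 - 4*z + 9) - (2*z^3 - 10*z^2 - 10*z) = -3*z^3 + 8*z^2 + 6*z + 9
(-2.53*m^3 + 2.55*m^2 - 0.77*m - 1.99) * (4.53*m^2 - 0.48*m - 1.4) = -11.4609*m^5 + 12.7659*m^4 - 1.1701*m^3 - 12.2151*m^2 + 2.0332*m + 2.786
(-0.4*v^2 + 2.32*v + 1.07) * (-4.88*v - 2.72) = 1.952*v^3 - 10.2336*v^2 - 11.532*v - 2.9104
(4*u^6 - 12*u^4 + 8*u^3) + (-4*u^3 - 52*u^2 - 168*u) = 4*u^6 - 12*u^4 + 4*u^3 - 52*u^2 - 168*u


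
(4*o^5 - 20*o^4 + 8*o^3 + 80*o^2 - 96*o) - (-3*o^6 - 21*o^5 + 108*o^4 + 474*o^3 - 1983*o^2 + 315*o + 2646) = 3*o^6 + 25*o^5 - 128*o^4 - 466*o^3 + 2063*o^2 - 411*o - 2646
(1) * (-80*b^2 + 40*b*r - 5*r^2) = -80*b^2 + 40*b*r - 5*r^2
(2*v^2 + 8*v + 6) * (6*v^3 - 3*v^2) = 12*v^5 + 42*v^4 + 12*v^3 - 18*v^2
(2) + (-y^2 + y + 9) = -y^2 + y + 11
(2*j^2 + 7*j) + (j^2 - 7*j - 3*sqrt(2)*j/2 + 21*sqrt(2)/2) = 3*j^2 - 3*sqrt(2)*j/2 + 21*sqrt(2)/2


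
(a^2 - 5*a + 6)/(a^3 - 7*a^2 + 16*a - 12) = 1/(a - 2)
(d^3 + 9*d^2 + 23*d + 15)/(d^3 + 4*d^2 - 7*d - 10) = (d + 3)/(d - 2)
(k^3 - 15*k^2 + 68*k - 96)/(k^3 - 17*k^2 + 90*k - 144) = (k - 4)/(k - 6)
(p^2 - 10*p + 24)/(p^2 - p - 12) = (p - 6)/(p + 3)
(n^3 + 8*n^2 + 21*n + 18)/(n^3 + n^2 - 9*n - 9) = (n^2 + 5*n + 6)/(n^2 - 2*n - 3)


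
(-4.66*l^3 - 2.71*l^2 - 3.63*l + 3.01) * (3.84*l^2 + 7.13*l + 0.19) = -17.8944*l^5 - 43.6322*l^4 - 34.1469*l^3 - 14.8384*l^2 + 20.7716*l + 0.5719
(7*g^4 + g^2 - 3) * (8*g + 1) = 56*g^5 + 7*g^4 + 8*g^3 + g^2 - 24*g - 3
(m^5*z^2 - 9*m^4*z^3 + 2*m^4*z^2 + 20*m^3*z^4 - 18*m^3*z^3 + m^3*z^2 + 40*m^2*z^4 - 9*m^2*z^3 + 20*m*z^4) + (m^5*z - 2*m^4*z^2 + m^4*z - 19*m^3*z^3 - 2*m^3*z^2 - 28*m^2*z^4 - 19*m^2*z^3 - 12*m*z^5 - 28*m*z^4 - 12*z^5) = m^5*z^2 + m^5*z - 9*m^4*z^3 + m^4*z + 20*m^3*z^4 - 37*m^3*z^3 - m^3*z^2 + 12*m^2*z^4 - 28*m^2*z^3 - 12*m*z^5 - 8*m*z^4 - 12*z^5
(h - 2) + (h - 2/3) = 2*h - 8/3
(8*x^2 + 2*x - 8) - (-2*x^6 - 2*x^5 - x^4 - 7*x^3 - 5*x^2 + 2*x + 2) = 2*x^6 + 2*x^5 + x^4 + 7*x^3 + 13*x^2 - 10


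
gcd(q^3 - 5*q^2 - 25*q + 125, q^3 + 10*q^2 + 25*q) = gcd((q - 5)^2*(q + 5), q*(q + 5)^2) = q + 5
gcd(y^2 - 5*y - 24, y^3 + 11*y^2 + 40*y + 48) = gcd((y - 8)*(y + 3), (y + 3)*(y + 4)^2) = y + 3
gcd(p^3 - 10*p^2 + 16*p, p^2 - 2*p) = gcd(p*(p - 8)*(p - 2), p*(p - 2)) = p^2 - 2*p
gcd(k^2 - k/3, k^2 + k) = k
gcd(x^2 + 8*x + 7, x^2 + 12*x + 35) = x + 7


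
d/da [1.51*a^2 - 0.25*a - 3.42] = 3.02*a - 0.25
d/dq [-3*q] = -3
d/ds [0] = 0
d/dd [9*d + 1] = 9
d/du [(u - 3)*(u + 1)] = 2*u - 2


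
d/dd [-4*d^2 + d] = 1 - 8*d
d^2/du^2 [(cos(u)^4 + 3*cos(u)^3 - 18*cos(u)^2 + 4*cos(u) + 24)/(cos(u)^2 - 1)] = (-41*cos(u) - 4*cos(2*u)^2 + 5*cos(3*u) - 44)/(4*cos(u)^2 - 8*cos(u) + 4)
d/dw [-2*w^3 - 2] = -6*w^2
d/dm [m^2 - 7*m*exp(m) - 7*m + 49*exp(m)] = -7*m*exp(m) + 2*m + 42*exp(m) - 7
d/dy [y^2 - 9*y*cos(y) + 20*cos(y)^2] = 9*y*sin(y) + 2*y - 20*sin(2*y) - 9*cos(y)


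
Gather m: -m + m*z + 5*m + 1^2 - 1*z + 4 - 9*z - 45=m*(z + 4) - 10*z - 40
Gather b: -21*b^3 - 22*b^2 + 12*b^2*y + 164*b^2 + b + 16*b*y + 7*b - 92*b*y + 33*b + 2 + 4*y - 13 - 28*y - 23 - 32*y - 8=-21*b^3 + b^2*(12*y + 142) + b*(41 - 76*y) - 56*y - 42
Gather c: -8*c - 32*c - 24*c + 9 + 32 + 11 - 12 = 40 - 64*c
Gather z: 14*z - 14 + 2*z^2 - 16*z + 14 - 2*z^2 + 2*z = 0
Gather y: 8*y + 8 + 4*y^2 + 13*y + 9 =4*y^2 + 21*y + 17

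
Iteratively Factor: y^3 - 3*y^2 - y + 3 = (y - 1)*(y^2 - 2*y - 3) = (y - 3)*(y - 1)*(y + 1)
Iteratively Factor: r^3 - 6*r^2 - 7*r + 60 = (r - 5)*(r^2 - r - 12) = (r - 5)*(r + 3)*(r - 4)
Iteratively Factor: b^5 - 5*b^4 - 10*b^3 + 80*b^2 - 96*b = (b - 4)*(b^4 - b^3 - 14*b^2 + 24*b) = (b - 4)*(b - 2)*(b^3 + b^2 - 12*b) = (b - 4)*(b - 3)*(b - 2)*(b^2 + 4*b) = (b - 4)*(b - 3)*(b - 2)*(b + 4)*(b)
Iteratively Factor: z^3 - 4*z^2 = (z)*(z^2 - 4*z) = z*(z - 4)*(z)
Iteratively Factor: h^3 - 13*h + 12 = (h + 4)*(h^2 - 4*h + 3) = (h - 1)*(h + 4)*(h - 3)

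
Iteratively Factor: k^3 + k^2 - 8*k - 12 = (k + 2)*(k^2 - k - 6) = (k - 3)*(k + 2)*(k + 2)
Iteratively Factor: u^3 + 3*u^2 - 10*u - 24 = (u - 3)*(u^2 + 6*u + 8) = (u - 3)*(u + 4)*(u + 2)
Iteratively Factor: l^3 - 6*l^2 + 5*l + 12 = (l + 1)*(l^2 - 7*l + 12) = (l - 4)*(l + 1)*(l - 3)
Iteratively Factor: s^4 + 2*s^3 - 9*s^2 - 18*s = (s + 3)*(s^3 - s^2 - 6*s) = s*(s + 3)*(s^2 - s - 6) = s*(s + 2)*(s + 3)*(s - 3)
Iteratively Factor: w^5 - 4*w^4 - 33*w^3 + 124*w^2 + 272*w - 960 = (w + 4)*(w^4 - 8*w^3 - w^2 + 128*w - 240) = (w + 4)^2*(w^3 - 12*w^2 + 47*w - 60) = (w - 3)*(w + 4)^2*(w^2 - 9*w + 20) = (w - 5)*(w - 3)*(w + 4)^2*(w - 4)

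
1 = 1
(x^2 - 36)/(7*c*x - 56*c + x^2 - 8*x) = (x^2 - 36)/(7*c*x - 56*c + x^2 - 8*x)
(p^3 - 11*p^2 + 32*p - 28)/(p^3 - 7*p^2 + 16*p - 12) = (p - 7)/(p - 3)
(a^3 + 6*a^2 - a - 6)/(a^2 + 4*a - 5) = (a^2 + 7*a + 6)/(a + 5)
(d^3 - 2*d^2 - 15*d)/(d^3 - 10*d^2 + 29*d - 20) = d*(d + 3)/(d^2 - 5*d + 4)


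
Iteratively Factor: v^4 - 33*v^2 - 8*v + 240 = (v + 4)*(v^3 - 4*v^2 - 17*v + 60) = (v + 4)^2*(v^2 - 8*v + 15) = (v - 3)*(v + 4)^2*(v - 5)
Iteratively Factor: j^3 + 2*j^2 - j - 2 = (j - 1)*(j^2 + 3*j + 2) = (j - 1)*(j + 2)*(j + 1)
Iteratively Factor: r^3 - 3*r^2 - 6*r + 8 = (r - 1)*(r^2 - 2*r - 8) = (r - 1)*(r + 2)*(r - 4)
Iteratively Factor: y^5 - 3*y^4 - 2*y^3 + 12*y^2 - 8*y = (y - 2)*(y^4 - y^3 - 4*y^2 + 4*y) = (y - 2)*(y + 2)*(y^3 - 3*y^2 + 2*y) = (y - 2)^2*(y + 2)*(y^2 - y) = y*(y - 2)^2*(y + 2)*(y - 1)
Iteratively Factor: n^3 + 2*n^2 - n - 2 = (n + 1)*(n^2 + n - 2) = (n + 1)*(n + 2)*(n - 1)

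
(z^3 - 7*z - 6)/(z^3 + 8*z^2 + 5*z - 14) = (z^2 - 2*z - 3)/(z^2 + 6*z - 7)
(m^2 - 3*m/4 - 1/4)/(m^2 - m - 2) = (-m^2 + 3*m/4 + 1/4)/(-m^2 + m + 2)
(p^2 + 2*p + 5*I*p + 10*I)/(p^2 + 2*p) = (p + 5*I)/p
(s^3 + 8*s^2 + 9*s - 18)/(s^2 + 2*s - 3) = s + 6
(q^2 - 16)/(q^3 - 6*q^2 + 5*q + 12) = (q + 4)/(q^2 - 2*q - 3)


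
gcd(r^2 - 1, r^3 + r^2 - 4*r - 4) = r + 1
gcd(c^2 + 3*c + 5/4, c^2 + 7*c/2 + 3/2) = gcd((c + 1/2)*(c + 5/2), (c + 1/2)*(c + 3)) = c + 1/2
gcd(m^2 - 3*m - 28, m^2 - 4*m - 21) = m - 7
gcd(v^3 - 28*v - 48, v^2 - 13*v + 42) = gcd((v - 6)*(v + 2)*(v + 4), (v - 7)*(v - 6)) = v - 6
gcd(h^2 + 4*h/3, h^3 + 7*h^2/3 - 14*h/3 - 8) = h + 4/3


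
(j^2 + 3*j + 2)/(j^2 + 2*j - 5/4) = 4*(j^2 + 3*j + 2)/(4*j^2 + 8*j - 5)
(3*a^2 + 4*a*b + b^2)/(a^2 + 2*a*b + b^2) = (3*a + b)/(a + b)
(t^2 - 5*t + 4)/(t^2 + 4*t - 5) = (t - 4)/(t + 5)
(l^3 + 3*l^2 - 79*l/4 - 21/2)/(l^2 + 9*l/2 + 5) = (4*l^3 + 12*l^2 - 79*l - 42)/(2*(2*l^2 + 9*l + 10))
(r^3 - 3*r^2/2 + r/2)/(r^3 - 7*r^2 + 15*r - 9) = r*(2*r - 1)/(2*(r^2 - 6*r + 9))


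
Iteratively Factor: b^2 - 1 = (b + 1)*(b - 1)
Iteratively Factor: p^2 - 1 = (p + 1)*(p - 1)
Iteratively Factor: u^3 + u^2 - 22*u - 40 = (u + 2)*(u^2 - u - 20) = (u - 5)*(u + 2)*(u + 4)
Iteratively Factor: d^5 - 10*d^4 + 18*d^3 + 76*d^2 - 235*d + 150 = (d - 5)*(d^4 - 5*d^3 - 7*d^2 + 41*d - 30) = (d - 5)*(d + 3)*(d^3 - 8*d^2 + 17*d - 10) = (d - 5)*(d - 1)*(d + 3)*(d^2 - 7*d + 10) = (d - 5)*(d - 2)*(d - 1)*(d + 3)*(d - 5)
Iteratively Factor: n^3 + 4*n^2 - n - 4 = (n + 4)*(n^2 - 1) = (n - 1)*(n + 4)*(n + 1)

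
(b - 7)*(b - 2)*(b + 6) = b^3 - 3*b^2 - 40*b + 84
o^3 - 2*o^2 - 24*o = o*(o - 6)*(o + 4)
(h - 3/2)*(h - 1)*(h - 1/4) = h^3 - 11*h^2/4 + 17*h/8 - 3/8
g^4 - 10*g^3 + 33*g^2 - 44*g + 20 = (g - 5)*(g - 2)^2*(g - 1)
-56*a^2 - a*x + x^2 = (-8*a + x)*(7*a + x)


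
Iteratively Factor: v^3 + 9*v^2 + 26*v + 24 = (v + 4)*(v^2 + 5*v + 6) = (v + 3)*(v + 4)*(v + 2)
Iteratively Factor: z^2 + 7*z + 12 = (z + 3)*(z + 4)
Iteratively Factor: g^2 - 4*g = (g)*(g - 4)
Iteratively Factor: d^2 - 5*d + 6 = (d - 3)*(d - 2)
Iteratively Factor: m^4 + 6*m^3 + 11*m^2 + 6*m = (m)*(m^3 + 6*m^2 + 11*m + 6) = m*(m + 1)*(m^2 + 5*m + 6) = m*(m + 1)*(m + 3)*(m + 2)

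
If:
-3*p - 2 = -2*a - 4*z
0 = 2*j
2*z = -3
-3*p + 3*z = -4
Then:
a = 15/4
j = 0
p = -1/6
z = -3/2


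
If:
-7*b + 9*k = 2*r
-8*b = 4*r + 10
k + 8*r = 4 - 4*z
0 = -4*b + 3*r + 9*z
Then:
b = -191/101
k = -1078/909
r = 259/202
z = -2305/1818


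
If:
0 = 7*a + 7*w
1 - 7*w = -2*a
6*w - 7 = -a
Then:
No Solution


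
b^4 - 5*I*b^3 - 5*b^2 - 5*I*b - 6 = (b - 3*I)*(b - 2*I)*(b - I)*(b + I)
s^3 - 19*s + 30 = (s - 3)*(s - 2)*(s + 5)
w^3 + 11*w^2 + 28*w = w*(w + 4)*(w + 7)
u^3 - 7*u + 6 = (u - 2)*(u - 1)*(u + 3)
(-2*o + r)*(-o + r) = 2*o^2 - 3*o*r + r^2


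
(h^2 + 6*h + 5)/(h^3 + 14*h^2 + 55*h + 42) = (h + 5)/(h^2 + 13*h + 42)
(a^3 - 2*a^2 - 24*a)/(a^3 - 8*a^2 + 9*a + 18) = a*(a + 4)/(a^2 - 2*a - 3)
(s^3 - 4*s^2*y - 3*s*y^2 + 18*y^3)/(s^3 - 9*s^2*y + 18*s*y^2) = (-s^2 + s*y + 6*y^2)/(s*(-s + 6*y))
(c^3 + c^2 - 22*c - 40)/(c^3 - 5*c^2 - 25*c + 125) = (c^2 + 6*c + 8)/(c^2 - 25)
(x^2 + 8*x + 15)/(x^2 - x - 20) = (x^2 + 8*x + 15)/(x^2 - x - 20)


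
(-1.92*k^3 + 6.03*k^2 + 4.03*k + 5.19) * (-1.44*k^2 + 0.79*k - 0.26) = 2.7648*k^5 - 10.2*k^4 - 0.5403*k^3 - 5.8577*k^2 + 3.0523*k - 1.3494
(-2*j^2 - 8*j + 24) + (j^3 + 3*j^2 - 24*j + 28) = j^3 + j^2 - 32*j + 52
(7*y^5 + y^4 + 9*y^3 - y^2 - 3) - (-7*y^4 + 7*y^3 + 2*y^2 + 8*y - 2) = 7*y^5 + 8*y^4 + 2*y^3 - 3*y^2 - 8*y - 1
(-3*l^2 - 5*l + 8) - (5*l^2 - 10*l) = -8*l^2 + 5*l + 8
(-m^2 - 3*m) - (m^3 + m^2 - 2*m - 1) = -m^3 - 2*m^2 - m + 1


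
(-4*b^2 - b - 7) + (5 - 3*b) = -4*b^2 - 4*b - 2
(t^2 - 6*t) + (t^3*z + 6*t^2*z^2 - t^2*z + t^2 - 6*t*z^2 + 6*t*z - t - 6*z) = t^3*z + 6*t^2*z^2 - t^2*z + 2*t^2 - 6*t*z^2 + 6*t*z - 7*t - 6*z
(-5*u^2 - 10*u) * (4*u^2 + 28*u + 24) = -20*u^4 - 180*u^3 - 400*u^2 - 240*u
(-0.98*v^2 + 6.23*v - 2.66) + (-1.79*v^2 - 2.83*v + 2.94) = -2.77*v^2 + 3.4*v + 0.28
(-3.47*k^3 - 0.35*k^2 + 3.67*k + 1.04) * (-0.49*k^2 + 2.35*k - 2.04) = 1.7003*k^5 - 7.983*k^4 + 4.458*k^3 + 8.8289*k^2 - 5.0428*k - 2.1216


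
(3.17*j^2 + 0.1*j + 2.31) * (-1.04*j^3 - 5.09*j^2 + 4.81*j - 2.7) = -3.2968*j^5 - 16.2393*j^4 + 12.3363*j^3 - 19.8359*j^2 + 10.8411*j - 6.237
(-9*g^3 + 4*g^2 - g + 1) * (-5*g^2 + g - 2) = 45*g^5 - 29*g^4 + 27*g^3 - 14*g^2 + 3*g - 2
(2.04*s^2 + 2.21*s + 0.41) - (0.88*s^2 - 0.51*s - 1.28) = 1.16*s^2 + 2.72*s + 1.69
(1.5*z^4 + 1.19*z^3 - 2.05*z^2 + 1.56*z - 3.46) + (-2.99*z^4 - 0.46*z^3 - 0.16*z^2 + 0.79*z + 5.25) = -1.49*z^4 + 0.73*z^3 - 2.21*z^2 + 2.35*z + 1.79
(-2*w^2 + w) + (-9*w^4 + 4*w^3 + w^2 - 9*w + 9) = -9*w^4 + 4*w^3 - w^2 - 8*w + 9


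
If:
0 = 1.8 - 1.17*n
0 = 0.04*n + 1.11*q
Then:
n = 1.54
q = -0.06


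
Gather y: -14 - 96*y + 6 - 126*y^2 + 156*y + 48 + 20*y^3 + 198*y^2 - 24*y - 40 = 20*y^3 + 72*y^2 + 36*y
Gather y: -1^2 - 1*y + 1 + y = 0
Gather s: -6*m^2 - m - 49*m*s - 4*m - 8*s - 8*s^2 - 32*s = -6*m^2 - 5*m - 8*s^2 + s*(-49*m - 40)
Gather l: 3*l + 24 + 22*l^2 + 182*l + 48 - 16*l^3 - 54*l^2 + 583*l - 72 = -16*l^3 - 32*l^2 + 768*l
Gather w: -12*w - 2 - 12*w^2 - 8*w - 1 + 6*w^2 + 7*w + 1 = -6*w^2 - 13*w - 2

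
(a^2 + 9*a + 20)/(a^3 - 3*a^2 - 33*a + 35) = (a + 4)/(a^2 - 8*a + 7)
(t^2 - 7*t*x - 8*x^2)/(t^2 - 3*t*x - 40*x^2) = (t + x)/(t + 5*x)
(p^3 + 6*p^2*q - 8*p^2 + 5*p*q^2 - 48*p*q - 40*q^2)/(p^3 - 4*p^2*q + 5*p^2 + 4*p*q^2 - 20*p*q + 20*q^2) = (p^3 + 6*p^2*q - 8*p^2 + 5*p*q^2 - 48*p*q - 40*q^2)/(p^3 - 4*p^2*q + 5*p^2 + 4*p*q^2 - 20*p*q + 20*q^2)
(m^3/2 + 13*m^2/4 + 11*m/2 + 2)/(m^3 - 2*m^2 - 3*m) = (2*m^3 + 13*m^2 + 22*m + 8)/(4*m*(m^2 - 2*m - 3))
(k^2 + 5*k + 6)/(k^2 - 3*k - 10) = (k + 3)/(k - 5)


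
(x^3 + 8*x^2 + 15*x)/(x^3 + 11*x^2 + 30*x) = (x + 3)/(x + 6)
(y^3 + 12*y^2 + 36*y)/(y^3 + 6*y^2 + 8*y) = (y^2 + 12*y + 36)/(y^2 + 6*y + 8)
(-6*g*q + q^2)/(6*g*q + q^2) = (-6*g + q)/(6*g + q)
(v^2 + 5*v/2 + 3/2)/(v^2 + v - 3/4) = 2*(v + 1)/(2*v - 1)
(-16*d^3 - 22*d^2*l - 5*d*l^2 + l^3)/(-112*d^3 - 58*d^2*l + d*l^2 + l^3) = (d + l)/(7*d + l)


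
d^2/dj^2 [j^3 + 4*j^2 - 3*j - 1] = 6*j + 8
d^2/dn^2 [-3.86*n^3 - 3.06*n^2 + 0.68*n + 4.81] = -23.16*n - 6.12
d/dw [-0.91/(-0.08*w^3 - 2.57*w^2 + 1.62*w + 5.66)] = (-0.2184*w^2 - 4.6774*w + 1.4742)/(0.08*w^3 + 2.57*w^2 - 1.62*w - 5.66)^2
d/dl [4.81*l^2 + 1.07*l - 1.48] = 9.62*l + 1.07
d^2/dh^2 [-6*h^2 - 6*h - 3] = -12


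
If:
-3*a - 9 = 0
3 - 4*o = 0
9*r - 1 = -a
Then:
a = -3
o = 3/4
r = 4/9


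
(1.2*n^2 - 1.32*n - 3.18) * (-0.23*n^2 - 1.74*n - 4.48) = -0.276*n^4 - 1.7844*n^3 - 2.3478*n^2 + 11.4468*n + 14.2464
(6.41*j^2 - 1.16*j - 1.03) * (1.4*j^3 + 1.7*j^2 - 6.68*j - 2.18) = 8.974*j^5 + 9.273*j^4 - 46.2328*j^3 - 7.976*j^2 + 9.4092*j + 2.2454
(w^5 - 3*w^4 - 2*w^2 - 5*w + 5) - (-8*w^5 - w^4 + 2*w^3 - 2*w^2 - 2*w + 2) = 9*w^5 - 2*w^4 - 2*w^3 - 3*w + 3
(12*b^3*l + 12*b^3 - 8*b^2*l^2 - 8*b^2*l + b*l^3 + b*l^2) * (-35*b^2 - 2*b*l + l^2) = -420*b^5*l - 420*b^5 + 256*b^4*l^2 + 256*b^4*l - 7*b^3*l^3 - 7*b^3*l^2 - 10*b^2*l^4 - 10*b^2*l^3 + b*l^5 + b*l^4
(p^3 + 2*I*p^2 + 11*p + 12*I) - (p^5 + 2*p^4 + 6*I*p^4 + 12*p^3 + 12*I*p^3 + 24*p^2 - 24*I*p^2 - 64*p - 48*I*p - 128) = -p^5 - 2*p^4 - 6*I*p^4 - 11*p^3 - 12*I*p^3 - 24*p^2 + 26*I*p^2 + 75*p + 48*I*p + 128 + 12*I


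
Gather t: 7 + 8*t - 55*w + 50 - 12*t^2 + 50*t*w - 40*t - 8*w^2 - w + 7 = -12*t^2 + t*(50*w - 32) - 8*w^2 - 56*w + 64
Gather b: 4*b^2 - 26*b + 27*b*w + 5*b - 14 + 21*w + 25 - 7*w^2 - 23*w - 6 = 4*b^2 + b*(27*w - 21) - 7*w^2 - 2*w + 5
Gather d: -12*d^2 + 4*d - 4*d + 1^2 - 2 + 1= -12*d^2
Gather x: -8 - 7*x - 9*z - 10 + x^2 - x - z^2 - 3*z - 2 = x^2 - 8*x - z^2 - 12*z - 20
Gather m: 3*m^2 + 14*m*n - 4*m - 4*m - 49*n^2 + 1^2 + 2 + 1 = 3*m^2 + m*(14*n - 8) - 49*n^2 + 4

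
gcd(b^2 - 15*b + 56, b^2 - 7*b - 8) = b - 8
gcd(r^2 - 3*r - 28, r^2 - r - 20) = r + 4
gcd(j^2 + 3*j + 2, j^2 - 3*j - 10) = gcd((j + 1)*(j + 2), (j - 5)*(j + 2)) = j + 2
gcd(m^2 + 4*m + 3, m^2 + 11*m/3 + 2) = m + 3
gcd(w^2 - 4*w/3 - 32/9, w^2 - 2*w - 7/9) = 1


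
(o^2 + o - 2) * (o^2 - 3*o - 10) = o^4 - 2*o^3 - 15*o^2 - 4*o + 20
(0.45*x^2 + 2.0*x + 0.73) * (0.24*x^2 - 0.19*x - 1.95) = 0.108*x^4 + 0.3945*x^3 - 1.0823*x^2 - 4.0387*x - 1.4235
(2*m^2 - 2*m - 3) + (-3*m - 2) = 2*m^2 - 5*m - 5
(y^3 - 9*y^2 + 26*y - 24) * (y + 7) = y^4 - 2*y^3 - 37*y^2 + 158*y - 168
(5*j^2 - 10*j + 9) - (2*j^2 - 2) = 3*j^2 - 10*j + 11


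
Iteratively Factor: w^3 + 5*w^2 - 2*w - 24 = (w + 3)*(w^2 + 2*w - 8) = (w - 2)*(w + 3)*(w + 4)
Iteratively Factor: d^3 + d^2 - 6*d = (d - 2)*(d^2 + 3*d) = d*(d - 2)*(d + 3)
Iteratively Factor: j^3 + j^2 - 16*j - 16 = (j + 4)*(j^2 - 3*j - 4) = (j + 1)*(j + 4)*(j - 4)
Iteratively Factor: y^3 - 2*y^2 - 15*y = (y - 5)*(y^2 + 3*y) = y*(y - 5)*(y + 3)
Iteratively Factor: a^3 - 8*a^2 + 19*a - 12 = (a - 4)*(a^2 - 4*a + 3) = (a - 4)*(a - 3)*(a - 1)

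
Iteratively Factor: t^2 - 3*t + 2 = (t - 1)*(t - 2)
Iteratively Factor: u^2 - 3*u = (u - 3)*(u)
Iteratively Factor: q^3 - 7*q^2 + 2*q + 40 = (q - 5)*(q^2 - 2*q - 8) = (q - 5)*(q - 4)*(q + 2)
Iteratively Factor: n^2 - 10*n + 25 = (n - 5)*(n - 5)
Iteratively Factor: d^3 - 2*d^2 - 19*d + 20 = (d - 5)*(d^2 + 3*d - 4) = (d - 5)*(d + 4)*(d - 1)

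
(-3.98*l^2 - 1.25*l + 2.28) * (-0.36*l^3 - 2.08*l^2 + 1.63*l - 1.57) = 1.4328*l^5 + 8.7284*l^4 - 4.7082*l^3 - 0.531299999999999*l^2 + 5.6789*l - 3.5796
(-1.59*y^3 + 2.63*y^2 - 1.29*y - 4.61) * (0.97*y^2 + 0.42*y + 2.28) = -1.5423*y^5 + 1.8833*y^4 - 3.7719*y^3 + 0.982899999999999*y^2 - 4.8774*y - 10.5108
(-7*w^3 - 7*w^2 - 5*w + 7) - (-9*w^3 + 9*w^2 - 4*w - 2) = 2*w^3 - 16*w^2 - w + 9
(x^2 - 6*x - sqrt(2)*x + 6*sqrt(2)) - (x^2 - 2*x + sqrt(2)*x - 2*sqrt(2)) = -4*x - 2*sqrt(2)*x + 8*sqrt(2)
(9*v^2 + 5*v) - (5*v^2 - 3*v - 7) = 4*v^2 + 8*v + 7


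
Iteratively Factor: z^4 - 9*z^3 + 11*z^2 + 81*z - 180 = (z - 5)*(z^3 - 4*z^2 - 9*z + 36) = (z - 5)*(z - 3)*(z^2 - z - 12) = (z - 5)*(z - 4)*(z - 3)*(z + 3)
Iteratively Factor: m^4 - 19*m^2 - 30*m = (m + 3)*(m^3 - 3*m^2 - 10*m) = (m + 2)*(m + 3)*(m^2 - 5*m) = m*(m + 2)*(m + 3)*(m - 5)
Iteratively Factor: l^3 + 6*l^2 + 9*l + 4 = (l + 4)*(l^2 + 2*l + 1) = (l + 1)*(l + 4)*(l + 1)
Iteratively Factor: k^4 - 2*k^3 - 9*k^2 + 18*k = (k - 3)*(k^3 + k^2 - 6*k) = k*(k - 3)*(k^2 + k - 6) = k*(k - 3)*(k - 2)*(k + 3)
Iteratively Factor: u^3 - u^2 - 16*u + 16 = (u - 4)*(u^2 + 3*u - 4) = (u - 4)*(u + 4)*(u - 1)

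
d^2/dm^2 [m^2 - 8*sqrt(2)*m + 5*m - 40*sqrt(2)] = 2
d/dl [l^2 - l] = 2*l - 1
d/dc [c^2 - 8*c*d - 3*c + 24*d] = 2*c - 8*d - 3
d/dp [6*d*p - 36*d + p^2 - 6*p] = 6*d + 2*p - 6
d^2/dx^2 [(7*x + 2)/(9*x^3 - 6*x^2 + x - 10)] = 2*((7*x + 2)*(27*x^2 - 12*x + 1)^2 + (-189*x^2 + 84*x - 3*(7*x + 2)*(9*x - 2) - 7)*(9*x^3 - 6*x^2 + x - 10))/(9*x^3 - 6*x^2 + x - 10)^3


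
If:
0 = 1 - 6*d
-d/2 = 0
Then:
No Solution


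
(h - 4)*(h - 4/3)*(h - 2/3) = h^3 - 6*h^2 + 80*h/9 - 32/9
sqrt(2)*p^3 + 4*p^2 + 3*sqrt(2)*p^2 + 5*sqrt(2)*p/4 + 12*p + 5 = (p + 5/2)*(p + 2*sqrt(2))*(sqrt(2)*p + sqrt(2)/2)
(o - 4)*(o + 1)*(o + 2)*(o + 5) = o^4 + 4*o^3 - 15*o^2 - 58*o - 40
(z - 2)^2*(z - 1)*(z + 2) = z^4 - 3*z^3 - 2*z^2 + 12*z - 8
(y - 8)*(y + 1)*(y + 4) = y^3 - 3*y^2 - 36*y - 32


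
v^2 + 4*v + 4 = (v + 2)^2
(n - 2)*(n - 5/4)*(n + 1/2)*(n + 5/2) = n^4 - n^3/4 - 6*n^2 + 55*n/16 + 25/8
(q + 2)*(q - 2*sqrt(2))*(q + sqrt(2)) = q^3 - sqrt(2)*q^2 + 2*q^2 - 4*q - 2*sqrt(2)*q - 8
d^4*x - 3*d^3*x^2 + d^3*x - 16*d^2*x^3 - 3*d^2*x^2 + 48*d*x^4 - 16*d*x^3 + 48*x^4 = (d - 4*x)*(d - 3*x)*(d + 4*x)*(d*x + x)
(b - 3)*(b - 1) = b^2 - 4*b + 3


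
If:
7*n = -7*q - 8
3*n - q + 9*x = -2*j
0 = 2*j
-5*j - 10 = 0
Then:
No Solution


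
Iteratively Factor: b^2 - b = (b)*(b - 1)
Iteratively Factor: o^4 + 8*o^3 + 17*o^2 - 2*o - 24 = (o - 1)*(o^3 + 9*o^2 + 26*o + 24) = (o - 1)*(o + 2)*(o^2 + 7*o + 12) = (o - 1)*(o + 2)*(o + 3)*(o + 4)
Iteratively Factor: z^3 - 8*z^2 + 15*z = (z - 3)*(z^2 - 5*z) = z*(z - 3)*(z - 5)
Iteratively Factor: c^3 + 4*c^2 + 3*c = (c)*(c^2 + 4*c + 3) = c*(c + 1)*(c + 3)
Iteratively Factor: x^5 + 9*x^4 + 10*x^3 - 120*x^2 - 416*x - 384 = (x + 2)*(x^4 + 7*x^3 - 4*x^2 - 112*x - 192) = (x - 4)*(x + 2)*(x^3 + 11*x^2 + 40*x + 48) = (x - 4)*(x + 2)*(x + 4)*(x^2 + 7*x + 12) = (x - 4)*(x + 2)*(x + 3)*(x + 4)*(x + 4)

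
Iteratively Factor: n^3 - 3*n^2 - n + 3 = (n - 3)*(n^2 - 1) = (n - 3)*(n - 1)*(n + 1)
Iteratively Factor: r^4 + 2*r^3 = (r)*(r^3 + 2*r^2) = r^2*(r^2 + 2*r) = r^2*(r + 2)*(r)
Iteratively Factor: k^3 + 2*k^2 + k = (k + 1)*(k^2 + k) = (k + 1)^2*(k)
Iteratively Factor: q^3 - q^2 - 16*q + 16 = (q - 4)*(q^2 + 3*q - 4) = (q - 4)*(q - 1)*(q + 4)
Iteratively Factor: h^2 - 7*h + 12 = (h - 4)*(h - 3)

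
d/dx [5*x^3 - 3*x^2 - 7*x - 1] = 15*x^2 - 6*x - 7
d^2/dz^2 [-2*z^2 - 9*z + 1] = -4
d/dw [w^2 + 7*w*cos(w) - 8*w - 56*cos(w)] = -7*w*sin(w) + 2*w + 56*sin(w) + 7*cos(w) - 8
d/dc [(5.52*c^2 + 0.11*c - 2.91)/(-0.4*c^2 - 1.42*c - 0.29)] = (-7.7944*c^2 - 5.5296*c - 4.1641)/(0.16*c^4 + 1.136*c^3 + 2.2484*c^2 + 0.8236*c + 0.0841)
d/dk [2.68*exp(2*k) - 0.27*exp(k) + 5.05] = (5.36*exp(k) - 0.27)*exp(k)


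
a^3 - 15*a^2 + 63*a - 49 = (a - 7)^2*(a - 1)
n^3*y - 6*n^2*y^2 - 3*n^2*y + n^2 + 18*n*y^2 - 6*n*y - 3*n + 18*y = (n - 3)*(n - 6*y)*(n*y + 1)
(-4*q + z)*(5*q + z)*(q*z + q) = -20*q^3*z - 20*q^3 + q^2*z^2 + q^2*z + q*z^3 + q*z^2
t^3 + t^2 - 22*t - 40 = (t - 5)*(t + 2)*(t + 4)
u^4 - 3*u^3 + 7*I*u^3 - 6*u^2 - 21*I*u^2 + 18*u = u*(u - 3)*(u + I)*(u + 6*I)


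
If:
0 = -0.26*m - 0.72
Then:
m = -2.77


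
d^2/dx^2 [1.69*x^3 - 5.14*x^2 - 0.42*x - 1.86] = 10.14*x - 10.28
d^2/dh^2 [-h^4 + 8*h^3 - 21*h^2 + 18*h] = -12*h^2 + 48*h - 42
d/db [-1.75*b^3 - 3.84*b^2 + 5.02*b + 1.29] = -5.25*b^2 - 7.68*b + 5.02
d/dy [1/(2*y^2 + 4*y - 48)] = (-y - 1)/(y^2 + 2*y - 24)^2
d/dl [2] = 0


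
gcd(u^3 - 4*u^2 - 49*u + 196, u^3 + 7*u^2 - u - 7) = u + 7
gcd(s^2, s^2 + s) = s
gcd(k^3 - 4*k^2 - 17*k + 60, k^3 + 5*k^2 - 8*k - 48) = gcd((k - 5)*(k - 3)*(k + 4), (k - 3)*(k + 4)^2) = k^2 + k - 12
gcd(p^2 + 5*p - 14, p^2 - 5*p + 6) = p - 2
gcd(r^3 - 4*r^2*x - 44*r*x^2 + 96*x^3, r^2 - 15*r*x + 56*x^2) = -r + 8*x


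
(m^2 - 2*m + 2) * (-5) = -5*m^2 + 10*m - 10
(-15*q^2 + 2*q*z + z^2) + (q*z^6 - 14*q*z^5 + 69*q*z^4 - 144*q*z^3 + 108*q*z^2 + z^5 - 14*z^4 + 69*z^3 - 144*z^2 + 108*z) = -15*q^2 + q*z^6 - 14*q*z^5 + 69*q*z^4 - 144*q*z^3 + 108*q*z^2 + 2*q*z + z^5 - 14*z^4 + 69*z^3 - 143*z^2 + 108*z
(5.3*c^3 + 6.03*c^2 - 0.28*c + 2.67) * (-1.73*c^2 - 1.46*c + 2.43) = -9.169*c^5 - 18.1699*c^4 + 4.5596*c^3 + 10.4426*c^2 - 4.5786*c + 6.4881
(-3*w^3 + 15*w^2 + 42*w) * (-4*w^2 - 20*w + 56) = 12*w^5 - 636*w^3 + 2352*w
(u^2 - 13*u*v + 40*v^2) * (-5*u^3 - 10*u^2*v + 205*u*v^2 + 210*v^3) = -5*u^5 + 55*u^4*v + 135*u^3*v^2 - 2855*u^2*v^3 + 5470*u*v^4 + 8400*v^5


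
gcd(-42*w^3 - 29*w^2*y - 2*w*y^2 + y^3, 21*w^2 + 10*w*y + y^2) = 3*w + y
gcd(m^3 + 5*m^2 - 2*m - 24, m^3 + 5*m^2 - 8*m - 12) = m - 2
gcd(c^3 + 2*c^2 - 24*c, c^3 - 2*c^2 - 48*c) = c^2 + 6*c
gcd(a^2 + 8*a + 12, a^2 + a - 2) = a + 2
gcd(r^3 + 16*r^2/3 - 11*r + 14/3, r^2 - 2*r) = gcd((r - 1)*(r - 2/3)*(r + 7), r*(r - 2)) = 1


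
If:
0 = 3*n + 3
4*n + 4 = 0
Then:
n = -1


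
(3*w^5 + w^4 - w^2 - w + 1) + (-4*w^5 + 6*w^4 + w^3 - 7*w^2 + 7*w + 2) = -w^5 + 7*w^4 + w^3 - 8*w^2 + 6*w + 3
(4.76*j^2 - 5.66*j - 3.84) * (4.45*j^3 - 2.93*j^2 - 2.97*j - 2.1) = 21.182*j^5 - 39.1338*j^4 - 14.6414*j^3 + 18.0654*j^2 + 23.2908*j + 8.064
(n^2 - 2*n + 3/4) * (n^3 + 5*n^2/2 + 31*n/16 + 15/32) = n^5 + n^4/2 - 37*n^3/16 - 49*n^2/32 + 33*n/64 + 45/128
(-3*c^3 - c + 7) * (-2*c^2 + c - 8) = 6*c^5 - 3*c^4 + 26*c^3 - 15*c^2 + 15*c - 56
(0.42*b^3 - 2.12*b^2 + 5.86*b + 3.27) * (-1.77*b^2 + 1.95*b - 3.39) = -0.7434*b^5 + 4.5714*b^4 - 15.93*b^3 + 12.8259*b^2 - 13.4889*b - 11.0853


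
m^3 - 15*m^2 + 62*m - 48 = (m - 8)*(m - 6)*(m - 1)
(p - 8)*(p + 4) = p^2 - 4*p - 32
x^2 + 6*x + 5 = (x + 1)*(x + 5)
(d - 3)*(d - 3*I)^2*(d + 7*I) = d^4 - 3*d^3 + I*d^3 + 33*d^2 - 3*I*d^2 - 99*d - 63*I*d + 189*I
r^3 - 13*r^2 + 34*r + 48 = (r - 8)*(r - 6)*(r + 1)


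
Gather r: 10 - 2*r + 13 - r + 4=27 - 3*r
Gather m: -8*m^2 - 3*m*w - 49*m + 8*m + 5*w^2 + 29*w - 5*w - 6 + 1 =-8*m^2 + m*(-3*w - 41) + 5*w^2 + 24*w - 5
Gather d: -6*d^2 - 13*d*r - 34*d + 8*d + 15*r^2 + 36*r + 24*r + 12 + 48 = -6*d^2 + d*(-13*r - 26) + 15*r^2 + 60*r + 60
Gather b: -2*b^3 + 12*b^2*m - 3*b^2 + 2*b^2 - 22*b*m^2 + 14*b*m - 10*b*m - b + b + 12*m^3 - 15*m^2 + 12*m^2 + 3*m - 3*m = -2*b^3 + b^2*(12*m - 1) + b*(-22*m^2 + 4*m) + 12*m^3 - 3*m^2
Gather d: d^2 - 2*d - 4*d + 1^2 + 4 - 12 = d^2 - 6*d - 7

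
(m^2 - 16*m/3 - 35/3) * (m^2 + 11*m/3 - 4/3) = m^4 - 5*m^3/3 - 293*m^2/9 - 107*m/3 + 140/9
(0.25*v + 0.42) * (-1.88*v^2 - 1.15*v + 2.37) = -0.47*v^3 - 1.0771*v^2 + 0.1095*v + 0.9954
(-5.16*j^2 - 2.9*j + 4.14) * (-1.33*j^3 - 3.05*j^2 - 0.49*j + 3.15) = 6.8628*j^5 + 19.595*j^4 + 5.8672*j^3 - 27.46*j^2 - 11.1636*j + 13.041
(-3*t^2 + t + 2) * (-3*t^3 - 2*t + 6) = 9*t^5 - 3*t^4 - 20*t^2 + 2*t + 12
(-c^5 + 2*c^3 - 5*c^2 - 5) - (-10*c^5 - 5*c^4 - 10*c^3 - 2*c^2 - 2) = 9*c^5 + 5*c^4 + 12*c^3 - 3*c^2 - 3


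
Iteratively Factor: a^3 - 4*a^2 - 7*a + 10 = (a + 2)*(a^2 - 6*a + 5) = (a - 1)*(a + 2)*(a - 5)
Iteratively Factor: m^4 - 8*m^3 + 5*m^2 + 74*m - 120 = (m - 4)*(m^3 - 4*m^2 - 11*m + 30) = (m - 4)*(m - 2)*(m^2 - 2*m - 15) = (m - 5)*(m - 4)*(m - 2)*(m + 3)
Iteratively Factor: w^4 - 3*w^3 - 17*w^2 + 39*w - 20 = (w - 5)*(w^3 + 2*w^2 - 7*w + 4) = (w - 5)*(w - 1)*(w^2 + 3*w - 4) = (w - 5)*(w - 1)*(w + 4)*(w - 1)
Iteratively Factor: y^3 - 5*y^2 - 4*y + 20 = (y + 2)*(y^2 - 7*y + 10) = (y - 5)*(y + 2)*(y - 2)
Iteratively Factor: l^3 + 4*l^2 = (l)*(l^2 + 4*l) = l^2*(l + 4)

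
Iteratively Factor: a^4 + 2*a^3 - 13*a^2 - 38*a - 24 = (a + 1)*(a^3 + a^2 - 14*a - 24) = (a - 4)*(a + 1)*(a^2 + 5*a + 6) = (a - 4)*(a + 1)*(a + 2)*(a + 3)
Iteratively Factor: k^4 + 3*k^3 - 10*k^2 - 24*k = (k)*(k^3 + 3*k^2 - 10*k - 24) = k*(k + 2)*(k^2 + k - 12) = k*(k + 2)*(k + 4)*(k - 3)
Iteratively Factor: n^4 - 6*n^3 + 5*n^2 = (n - 5)*(n^3 - n^2) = n*(n - 5)*(n^2 - n) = n^2*(n - 5)*(n - 1)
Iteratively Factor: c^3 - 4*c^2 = (c - 4)*(c^2) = c*(c - 4)*(c)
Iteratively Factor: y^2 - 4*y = (y)*(y - 4)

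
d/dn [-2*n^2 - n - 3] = -4*n - 1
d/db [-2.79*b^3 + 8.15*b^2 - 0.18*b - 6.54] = -8.37*b^2 + 16.3*b - 0.18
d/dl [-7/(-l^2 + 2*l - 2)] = 14*(1 - l)/(l^2 - 2*l + 2)^2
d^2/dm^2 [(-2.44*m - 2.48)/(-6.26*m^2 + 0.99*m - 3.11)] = ((2.44*m + 2.48)*(12.52*m - 0.99)*(25.04*m - 1.98) - (91.6464*m + 26.2184)*(6.26*m^2 - 0.99*m + 3.11))/(6.26*m^2 - 0.99*m + 3.11)^3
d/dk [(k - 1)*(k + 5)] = 2*k + 4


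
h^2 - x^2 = (h - x)*(h + x)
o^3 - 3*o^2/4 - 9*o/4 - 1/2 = (o - 2)*(o + 1/4)*(o + 1)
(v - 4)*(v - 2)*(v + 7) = v^3 + v^2 - 34*v + 56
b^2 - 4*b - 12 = (b - 6)*(b + 2)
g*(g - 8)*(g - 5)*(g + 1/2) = g^4 - 25*g^3/2 + 67*g^2/2 + 20*g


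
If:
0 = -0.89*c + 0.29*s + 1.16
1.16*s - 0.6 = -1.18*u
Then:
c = 1.47191011235955 - 0.331460674157303*u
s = 0.517241379310345 - 1.01724137931034*u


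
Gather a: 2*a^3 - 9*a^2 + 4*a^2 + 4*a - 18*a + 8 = 2*a^3 - 5*a^2 - 14*a + 8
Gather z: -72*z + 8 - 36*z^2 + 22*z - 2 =-36*z^2 - 50*z + 6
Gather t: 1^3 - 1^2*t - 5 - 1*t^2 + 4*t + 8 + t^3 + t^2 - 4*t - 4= t^3 - t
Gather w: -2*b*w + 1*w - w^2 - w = -2*b*w - w^2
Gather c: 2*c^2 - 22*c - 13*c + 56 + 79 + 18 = 2*c^2 - 35*c + 153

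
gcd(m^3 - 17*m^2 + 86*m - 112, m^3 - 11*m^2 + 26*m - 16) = m^2 - 10*m + 16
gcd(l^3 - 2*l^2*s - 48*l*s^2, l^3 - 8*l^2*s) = -l^2 + 8*l*s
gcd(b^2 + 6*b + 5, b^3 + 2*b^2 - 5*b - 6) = b + 1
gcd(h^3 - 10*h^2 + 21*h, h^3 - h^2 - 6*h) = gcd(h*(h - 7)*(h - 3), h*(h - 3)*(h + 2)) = h^2 - 3*h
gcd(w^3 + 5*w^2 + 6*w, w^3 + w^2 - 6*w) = w^2 + 3*w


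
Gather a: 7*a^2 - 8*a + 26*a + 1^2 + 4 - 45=7*a^2 + 18*a - 40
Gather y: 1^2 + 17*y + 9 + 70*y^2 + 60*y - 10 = 70*y^2 + 77*y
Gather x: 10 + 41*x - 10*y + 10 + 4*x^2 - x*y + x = 4*x^2 + x*(42 - y) - 10*y + 20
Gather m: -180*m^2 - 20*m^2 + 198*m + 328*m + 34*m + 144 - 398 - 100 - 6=-200*m^2 + 560*m - 360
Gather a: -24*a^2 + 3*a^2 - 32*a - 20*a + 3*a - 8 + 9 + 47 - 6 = -21*a^2 - 49*a + 42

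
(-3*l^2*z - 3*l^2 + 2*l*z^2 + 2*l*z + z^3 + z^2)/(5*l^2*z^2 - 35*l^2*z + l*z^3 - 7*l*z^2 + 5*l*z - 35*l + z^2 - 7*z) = (-3*l^2*z - 3*l^2 + 2*l*z^2 + 2*l*z + z^3 + z^2)/(5*l^2*z^2 - 35*l^2*z + l*z^3 - 7*l*z^2 + 5*l*z - 35*l + z^2 - 7*z)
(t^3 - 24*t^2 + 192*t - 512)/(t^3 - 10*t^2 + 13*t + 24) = (t^2 - 16*t + 64)/(t^2 - 2*t - 3)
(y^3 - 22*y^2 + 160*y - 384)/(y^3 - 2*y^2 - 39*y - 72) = (y^2 - 14*y + 48)/(y^2 + 6*y + 9)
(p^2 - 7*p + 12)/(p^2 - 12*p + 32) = (p - 3)/(p - 8)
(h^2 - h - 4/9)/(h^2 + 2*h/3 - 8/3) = (h + 1/3)/(h + 2)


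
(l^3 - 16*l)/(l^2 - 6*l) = (l^2 - 16)/(l - 6)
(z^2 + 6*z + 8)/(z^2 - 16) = (z + 2)/(z - 4)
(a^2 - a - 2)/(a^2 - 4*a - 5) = (a - 2)/(a - 5)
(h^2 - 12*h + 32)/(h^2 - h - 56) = (h - 4)/(h + 7)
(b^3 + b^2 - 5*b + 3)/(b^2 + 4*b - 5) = (b^2 + 2*b - 3)/(b + 5)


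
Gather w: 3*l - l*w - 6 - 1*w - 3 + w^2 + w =-l*w + 3*l + w^2 - 9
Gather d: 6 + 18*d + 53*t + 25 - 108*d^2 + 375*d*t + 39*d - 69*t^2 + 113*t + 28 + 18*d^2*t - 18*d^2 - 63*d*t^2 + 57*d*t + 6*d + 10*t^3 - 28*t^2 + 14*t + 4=d^2*(18*t - 126) + d*(-63*t^2 + 432*t + 63) + 10*t^3 - 97*t^2 + 180*t + 63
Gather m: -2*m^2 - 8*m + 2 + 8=-2*m^2 - 8*m + 10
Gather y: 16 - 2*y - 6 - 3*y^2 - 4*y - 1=-3*y^2 - 6*y + 9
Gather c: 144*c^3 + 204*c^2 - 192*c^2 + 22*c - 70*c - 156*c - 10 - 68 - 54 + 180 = 144*c^3 + 12*c^2 - 204*c + 48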